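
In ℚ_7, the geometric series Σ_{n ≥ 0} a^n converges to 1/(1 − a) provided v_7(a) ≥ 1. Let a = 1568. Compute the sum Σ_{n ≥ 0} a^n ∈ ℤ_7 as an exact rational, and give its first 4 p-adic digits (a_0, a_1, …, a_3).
Σ a^n = 1/(1 − a) = -1/1567;  first 4 digits = (1, 0, 4, 4)

v_7(a) = 2 ≥ 1, so the series converges in ℤ_7 to 1/(1 − a) = 1/(1 − 1568) = -1/1567. Expand this rational in ℤ_7: compute digits iteratively via d_i = x_i mod 7, x_{i+1} = (x_i − d_i)/7. The first 4 digits are (1, 0, 4, 4).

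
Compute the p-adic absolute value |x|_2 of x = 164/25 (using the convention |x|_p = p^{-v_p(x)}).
|164/25|_2 = 1/4

Step 1 — compute v_2(x) by factoring powers of 2 out of the numerator and denominator: v_2(164/25) = 2. Step 2 — apply |x|_p = p^{-v_p(x)} = 2^{-2} = 1/4.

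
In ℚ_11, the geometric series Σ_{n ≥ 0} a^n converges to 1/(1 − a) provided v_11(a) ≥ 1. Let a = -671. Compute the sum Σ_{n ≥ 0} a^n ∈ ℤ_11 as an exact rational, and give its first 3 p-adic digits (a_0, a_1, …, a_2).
Σ a^n = 1/(1 − a) = 1/672;  first 3 digits = (1, 5, 8)

v_11(a) = 1 ≥ 1, so the series converges in ℤ_11 to 1/(1 − a) = 1/(1 − (-671)) = 1/672. Expand this rational in ℤ_11: compute digits iteratively via d_i = x_i mod 11, x_{i+1} = (x_i − d_i)/11. The first 3 digits are (1, 5, 8).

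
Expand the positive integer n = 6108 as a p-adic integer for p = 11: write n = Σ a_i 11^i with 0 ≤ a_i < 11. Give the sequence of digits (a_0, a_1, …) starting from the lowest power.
(a_0, a_1, …) = (3, 5, 6, 4)

Repeated division by 11 gives the digits low-to-high: 6108 = 3 + 5·11^1 + 6·11^2 + 4·11^3. Digit sequence: (3, 5, 6, 4).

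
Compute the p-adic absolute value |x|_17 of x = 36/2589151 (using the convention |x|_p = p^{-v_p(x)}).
|36/2589151|_17 = 83521

Step 1 — compute v_17(x) by factoring powers of 17 out of the numerator and denominator: v_17(36/2589151) = -4. Step 2 — apply |x|_p = p^{-v_p(x)} = 17^{4} = 83521.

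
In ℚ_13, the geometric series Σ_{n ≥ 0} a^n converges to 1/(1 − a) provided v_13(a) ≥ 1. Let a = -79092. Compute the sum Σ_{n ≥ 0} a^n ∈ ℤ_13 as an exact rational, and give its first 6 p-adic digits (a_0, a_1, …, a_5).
Σ a^n = 1/(1 − a) = 1/79093;  first 6 digits = (1, 0, 0, 3, 10, 12)

v_13(a) = 3 ≥ 1, so the series converges in ℤ_13 to 1/(1 − a) = 1/(1 − (-79092)) = 1/79093. Expand this rational in ℤ_13: compute digits iteratively via d_i = x_i mod 13, x_{i+1} = (x_i − d_i)/13. The first 6 digits are (1, 0, 0, 3, 10, 12).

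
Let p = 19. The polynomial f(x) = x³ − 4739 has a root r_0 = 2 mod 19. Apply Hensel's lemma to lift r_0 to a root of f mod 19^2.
r_1 = 306 (mod 361)

Hensel: r_{i+1} = r_i − f(r_i)/f′(r_i) mod 19^{i+2}, where f′(x) = 3x². Iterate:
  r_0 = 2 (mod 19)
  r_1 = 306 (mod 361)
Final: r = 306 with f(r) ≡ 0 mod 19^2.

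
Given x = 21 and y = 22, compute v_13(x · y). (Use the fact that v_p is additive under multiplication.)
v_13(462) = 0

v_p(x) = 0 (factor: 21 = 13^0 · 21); v_p(y) = 0 (factor: 22 = 13^0 · 22). Additivity: v_p(xy) = v_p(x) + v_p(y) = 0 + 0 = 0. (Direct check: xy = 462 = 13^0 · (462).)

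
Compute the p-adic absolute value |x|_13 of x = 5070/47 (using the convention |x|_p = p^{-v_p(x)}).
|5070/47|_13 = 1/169

Step 1 — compute v_13(x) by factoring powers of 13 out of the numerator and denominator: v_13(5070/47) = 2. Step 2 — apply |x|_p = p^{-v_p(x)} = 13^{-2} = 1/169.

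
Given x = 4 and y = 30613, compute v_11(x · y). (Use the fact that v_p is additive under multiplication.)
v_11(122452) = 3

v_p(x) = 0 (factor: 4 = 11^0 · 4); v_p(y) = 3 (factor: 30613 = 11^3 · 23). Additivity: v_p(xy) = v_p(x) + v_p(y) = 0 + 3 = 3. (Direct check: xy = 122452 = 11^3 · (92).)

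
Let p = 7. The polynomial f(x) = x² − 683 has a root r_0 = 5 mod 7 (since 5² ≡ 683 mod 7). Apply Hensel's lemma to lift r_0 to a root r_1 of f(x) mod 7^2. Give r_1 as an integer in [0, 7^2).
r_1 = 12 (mod 49)

Hensel's recurrence: r_{i+1} = r_i − f(r_i)·(f′(r_i))^{-1} mod 7^{i+2}, with f′(x) = 2x. Iterate:
  r_0 = 5 (mod 7)
  r_1 = 12 (mod 49)
Final: r_1 = 12, and one checks f(r_1) ≡ 0 mod 7^2.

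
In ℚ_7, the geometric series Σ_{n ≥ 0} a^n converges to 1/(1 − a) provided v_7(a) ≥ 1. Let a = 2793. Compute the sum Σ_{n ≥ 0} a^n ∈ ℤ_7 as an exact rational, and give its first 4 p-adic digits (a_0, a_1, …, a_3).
Σ a^n = 1/(1 − a) = -1/2792;  first 4 digits = (1, 0, 1, 1)

v_7(a) = 2 ≥ 1, so the series converges in ℤ_7 to 1/(1 − a) = 1/(1 − 2793) = -1/2792. Expand this rational in ℤ_7: compute digits iteratively via d_i = x_i mod 7, x_{i+1} = (x_i − d_i)/7. The first 4 digits are (1, 0, 1, 1).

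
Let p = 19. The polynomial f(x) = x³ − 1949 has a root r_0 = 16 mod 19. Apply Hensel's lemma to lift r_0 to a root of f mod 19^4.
r_3 = 92299 (mod 130321)

Hensel: r_{i+1} = r_i − f(r_i)/f′(r_i) mod 19^{i+2}, where f′(x) = 3x². Iterate:
  r_0 = 16 (mod 19)
  r_1 = 244 (mod 361)
  r_2 = 3132 (mod 6859)
  r_3 = 92299 (mod 130321)
Final: r = 92299 with f(r) ≡ 0 mod 19^4.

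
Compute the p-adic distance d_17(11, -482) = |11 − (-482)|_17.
d_17(11, -482) = 1/17

Step 1 — x − y = 11 − (-482) = 493. Step 2 — v_17(493) = 1 (factor: 493 = (17^1 · 29); the sign does not affect v_p). Step 3 — |x − y|_17 = 17^{-1} = 1/17.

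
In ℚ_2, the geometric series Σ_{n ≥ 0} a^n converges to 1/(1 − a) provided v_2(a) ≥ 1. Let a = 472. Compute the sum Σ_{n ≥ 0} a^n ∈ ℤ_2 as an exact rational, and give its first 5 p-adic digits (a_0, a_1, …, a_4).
Σ a^n = 1/(1 − a) = -1/471;  first 5 digits = (1, 0, 0, 1, 1)

v_2(a) = 3 ≥ 1, so the series converges in ℤ_2 to 1/(1 − a) = 1/(1 − 472) = -1/471. Expand this rational in ℤ_2: compute digits iteratively via d_i = x_i mod 2, x_{i+1} = (x_i − d_i)/2. The first 5 digits are (1, 0, 0, 1, 1).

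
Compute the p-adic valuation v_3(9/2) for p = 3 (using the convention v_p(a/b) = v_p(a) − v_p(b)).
v_3(9/2) = 2

Factor powers of 3 from the numerator and denominator of the reduced fraction: 9 = 3^2 · 1 and 2 = 3^0 · 2. Apply v_p(a/b) = v_p(a) − v_p(b): v_3(9/2) = 2 − 0 = 2.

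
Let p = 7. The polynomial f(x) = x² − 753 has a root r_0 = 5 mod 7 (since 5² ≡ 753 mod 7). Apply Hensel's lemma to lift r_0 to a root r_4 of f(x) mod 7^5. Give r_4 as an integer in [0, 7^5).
r_4 = 15699 (mod 16807)

Hensel's recurrence: r_{i+1} = r_i − f(r_i)·(f′(r_i))^{-1} mod 7^{i+2}, with f′(x) = 2x. Iterate:
  r_0 = 5 (mod 7)
  r_1 = 19 (mod 49)
  r_2 = 264 (mod 343)
  r_3 = 1293 (mod 2401)
  r_4 = 15699 (mod 16807)
Final: r_4 = 15699, and one checks f(r_4) ≡ 0 mod 7^5.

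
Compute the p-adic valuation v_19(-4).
v_19(-4) = 0

v_19(n) is the largest exponent k such that 19^k divides n. Factor out: -4 = -19^0 · 4. (Sign doesn't affect v_p.) So v_19(-4) = 0.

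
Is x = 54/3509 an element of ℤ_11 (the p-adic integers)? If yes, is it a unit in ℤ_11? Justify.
x ∉ ℤ_11 (v_11(x) = -2 < 0)

ℤ_11 = {x ∈ ℚ_11 : v_11(x) ≥ 0} and ℤ_11^× = {x ∈ ℤ_11 : v_11(x) = 0}. Here v_11(54/3509) = v_11(num) − v_11(den) = -2; compare against these criteria.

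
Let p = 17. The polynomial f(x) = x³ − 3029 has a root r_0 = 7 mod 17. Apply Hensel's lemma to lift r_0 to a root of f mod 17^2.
r_1 = 41 (mod 289)

Hensel: r_{i+1} = r_i − f(r_i)/f′(r_i) mod 17^{i+2}, where f′(x) = 3x². Iterate:
  r_0 = 7 (mod 17)
  r_1 = 41 (mod 289)
Final: r = 41 with f(r) ≡ 0 mod 17^2.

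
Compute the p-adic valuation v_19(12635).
v_19(12635) = 2

v_19(n) is the largest exponent k such that 19^k divides n. Factor out: 12635 = 19^2 · 35. (Sign doesn't affect v_p.) So v_19(12635) = 2.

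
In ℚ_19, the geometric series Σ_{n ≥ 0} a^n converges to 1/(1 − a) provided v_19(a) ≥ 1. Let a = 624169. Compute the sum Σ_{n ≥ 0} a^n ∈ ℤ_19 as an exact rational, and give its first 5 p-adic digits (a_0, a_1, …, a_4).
Σ a^n = 1/(1 − a) = -1/624168;  first 5 digits = (1, 0, 0, 15, 4)

v_19(a) = 3 ≥ 1, so the series converges in ℤ_19 to 1/(1 − a) = 1/(1 − 624169) = -1/624168. Expand this rational in ℤ_19: compute digits iteratively via d_i = x_i mod 19, x_{i+1} = (x_i − d_i)/19. The first 5 digits are (1, 0, 0, 15, 4).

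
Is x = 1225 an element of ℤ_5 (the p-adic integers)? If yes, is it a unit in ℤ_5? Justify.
x ∈ ℤ_5 but not a unit; v_5(x) = 2 > 0

ℤ_5 = {x ∈ ℚ_5 : v_5(x) ≥ 0} and ℤ_5^× = {x ∈ ℤ_5 : v_5(x) = 0}. Here v_5(1225) = v_5(num) − v_5(den) = 2; compare against these criteria.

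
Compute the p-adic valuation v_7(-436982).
v_7(-436982) = 5

v_7(n) is the largest exponent k such that 7^k divides n. Factor out: -436982 = -7^5 · 26. (Sign doesn't affect v_p.) So v_7(-436982) = 5.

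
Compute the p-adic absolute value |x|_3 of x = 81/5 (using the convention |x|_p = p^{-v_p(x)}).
|81/5|_3 = 1/81

Step 1 — compute v_3(x) by factoring powers of 3 out of the numerator and denominator: v_3(81/5) = 4. Step 2 — apply |x|_p = p^{-v_p(x)} = 3^{-4} = 1/81.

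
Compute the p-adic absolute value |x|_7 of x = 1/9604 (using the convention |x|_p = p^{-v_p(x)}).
|1/9604|_7 = 2401

Step 1 — compute v_7(x) by factoring powers of 7 out of the numerator and denominator: v_7(1/9604) = -4. Step 2 — apply |x|_p = p^{-v_p(x)} = 7^{4} = 2401.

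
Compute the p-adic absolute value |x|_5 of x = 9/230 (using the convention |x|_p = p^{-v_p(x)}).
|9/230|_5 = 5

Step 1 — compute v_5(x) by factoring powers of 5 out of the numerator and denominator: v_5(9/230) = -1. Step 2 — apply |x|_p = p^{-v_p(x)} = 5^{1} = 5.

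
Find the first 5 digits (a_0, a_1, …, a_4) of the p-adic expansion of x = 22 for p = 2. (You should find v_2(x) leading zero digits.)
(a_0, …, a_4) = (0, 1, 1, 0, 1)

v_2(22) = 1, so a_0 = ... = a_0 = 0. Factor out: x = 2^1 · u with u = 11 a unit in ℤ_2. Expand u iteratively via a_{v+i} = u_i mod 2, u_{i+1} = (u_i − a_{v+i})/2:
  u_0 = 11;  a_1 = 1;  u_1 = (u_0 − 1)/2 = 5
  u_1 = 5;  a_2 = 1;  u_2 = (u_1 − 1)/2 = 2
  u_2 = 2;  a_3 = 0;  u_3 = (u_2 − 0)/2 = 1
  u_3 = 1;  a_4 = 1;  u_4 = (u_3 − 1)/2 = 0
Digits: (0, 1, 1, 0, 1).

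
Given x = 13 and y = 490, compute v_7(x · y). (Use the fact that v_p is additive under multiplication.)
v_7(6370) = 2

v_p(x) = 0 (factor: 13 = 7^0 · 13); v_p(y) = 2 (factor: 490 = 7^2 · 10). Additivity: v_p(xy) = v_p(x) + v_p(y) = 0 + 2 = 2. (Direct check: xy = 6370 = 7^2 · (130).)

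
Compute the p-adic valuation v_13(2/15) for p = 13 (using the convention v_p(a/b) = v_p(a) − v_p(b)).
v_13(2/15) = 0

Factor powers of 13 from the numerator and denominator of the reduced fraction: 2 = 13^0 · 2 and 15 = 13^0 · 15. Apply v_p(a/b) = v_p(a) − v_p(b): v_13(2/15) = 0 − 0 = 0.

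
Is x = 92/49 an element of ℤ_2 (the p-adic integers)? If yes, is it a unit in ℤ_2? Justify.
x ∈ ℤ_2 but not a unit; v_2(x) = 2 > 0

ℤ_2 = {x ∈ ℚ_2 : v_2(x) ≥ 0} and ℤ_2^× = {x ∈ ℤ_2 : v_2(x) = 0}. Here v_2(92/49) = v_2(num) − v_2(den) = 2; compare against these criteria.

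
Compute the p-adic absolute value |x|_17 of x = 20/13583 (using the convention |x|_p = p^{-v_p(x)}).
|20/13583|_17 = 289

Step 1 — compute v_17(x) by factoring powers of 17 out of the numerator and denominator: v_17(20/13583) = -2. Step 2 — apply |x|_p = p^{-v_p(x)} = 17^{2} = 289.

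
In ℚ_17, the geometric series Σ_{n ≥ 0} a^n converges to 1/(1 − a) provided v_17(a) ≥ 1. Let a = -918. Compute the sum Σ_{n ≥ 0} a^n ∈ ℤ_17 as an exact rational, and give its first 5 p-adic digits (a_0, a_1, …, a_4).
Σ a^n = 1/(1 − a) = 1/919;  first 5 digits = (1, 14, 5, 8, 8)

v_17(a) = 1 ≥ 1, so the series converges in ℤ_17 to 1/(1 − a) = 1/(1 − (-918)) = 1/919. Expand this rational in ℤ_17: compute digits iteratively via d_i = x_i mod 17, x_{i+1} = (x_i − d_i)/17. The first 5 digits are (1, 14, 5, 8, 8).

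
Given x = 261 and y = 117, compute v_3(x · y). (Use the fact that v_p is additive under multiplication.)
v_3(30537) = 4

v_p(x) = 2 (factor: 261 = 3^2 · 29); v_p(y) = 2 (factor: 117 = 3^2 · 13). Additivity: v_p(xy) = v_p(x) + v_p(y) = 2 + 2 = 4. (Direct check: xy = 30537 = 3^4 · (377).)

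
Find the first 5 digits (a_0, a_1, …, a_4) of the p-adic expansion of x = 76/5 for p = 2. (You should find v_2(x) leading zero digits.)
(a_0, …, a_4) = (0, 0, 1, 1, 1)

v_2(76/5) = 2, so a_0 = ... = a_1 = 0. Factor out: x = 2^2 · u with u = 19/5 a unit in ℤ_2. Expand u iteratively via a_{v+i} = u_i mod 2, u_{i+1} = (u_i − a_{v+i})/2:
  u_0 = 19/5;  a_2 = 1;  u_1 = (u_0 − 1)/2 = 7/5
  u_1 = 7/5;  a_3 = 1;  u_2 = (u_1 − 1)/2 = 1/5
  u_2 = 1/5;  a_4 = 1;  u_3 = (u_2 − 1)/2 = -2/5
Digits: (0, 0, 1, 1, 1).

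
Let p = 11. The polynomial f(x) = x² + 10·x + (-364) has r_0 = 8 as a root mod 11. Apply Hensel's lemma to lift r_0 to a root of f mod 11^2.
r_1 = 63 (mod 121)

Hensel: r_{i+1} = r_i − f(r_i)·(f′(r_i))^{-1} mod 11^{i+2}, f′(x) = 2x + 10. Iterate:
  r_0 = 8 (mod 11)
  r_1 = 63 (mod 121)
Final: r = 63 satisfies f(r) ≡ 0 mod 11^2.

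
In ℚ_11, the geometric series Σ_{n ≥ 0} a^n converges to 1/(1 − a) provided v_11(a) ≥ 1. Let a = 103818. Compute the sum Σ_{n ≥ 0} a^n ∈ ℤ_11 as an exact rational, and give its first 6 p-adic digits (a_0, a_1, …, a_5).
Σ a^n = 1/(1 − a) = -1/103817;  first 6 digits = (1, 0, 0, 1, 7, 0)

v_11(a) = 3 ≥ 1, so the series converges in ℤ_11 to 1/(1 − a) = 1/(1 − 103818) = -1/103817. Expand this rational in ℤ_11: compute digits iteratively via d_i = x_i mod 11, x_{i+1} = (x_i − d_i)/11. The first 6 digits are (1, 0, 0, 1, 7, 0).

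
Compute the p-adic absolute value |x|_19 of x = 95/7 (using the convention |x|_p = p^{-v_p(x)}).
|95/7|_19 = 1/19

Step 1 — compute v_19(x) by factoring powers of 19 out of the numerator and denominator: v_19(95/7) = 1. Step 2 — apply |x|_p = p^{-v_p(x)} = 19^{-1} = 1/19.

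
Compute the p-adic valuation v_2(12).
v_2(12) = 2

v_2(n) is the largest exponent k such that 2^k divides n. Factor out: 12 = 2^2 · 3. (Sign doesn't affect v_p.) So v_2(12) = 2.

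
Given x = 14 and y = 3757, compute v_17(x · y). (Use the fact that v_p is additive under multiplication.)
v_17(52598) = 2

v_p(x) = 0 (factor: 14 = 17^0 · 14); v_p(y) = 2 (factor: 3757 = 17^2 · 13). Additivity: v_p(xy) = v_p(x) + v_p(y) = 0 + 2 = 2. (Direct check: xy = 52598 = 17^2 · (182).)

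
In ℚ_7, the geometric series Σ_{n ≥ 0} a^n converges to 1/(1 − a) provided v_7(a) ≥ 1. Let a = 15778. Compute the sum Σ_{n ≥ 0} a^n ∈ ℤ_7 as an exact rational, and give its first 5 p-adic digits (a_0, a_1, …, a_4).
Σ a^n = 1/(1 − a) = -1/15777;  first 5 digits = (1, 0, 0, 4, 6)

v_7(a) = 3 ≥ 1, so the series converges in ℤ_7 to 1/(1 − a) = 1/(1 − 15778) = -1/15777. Expand this rational in ℤ_7: compute digits iteratively via d_i = x_i mod 7, x_{i+1} = (x_i − d_i)/7. The first 5 digits are (1, 0, 0, 4, 6).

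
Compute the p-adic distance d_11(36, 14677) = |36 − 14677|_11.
d_11(36, 14677) = 1/14641

Step 1 — x − y = 36 − 14677 = -14641. Step 2 — v_11(-14641) = 4 (factor: -14641 = −(11^4 · 1); the sign does not affect v_p). Step 3 — |x − y|_11 = 11^{-4} = 1/14641.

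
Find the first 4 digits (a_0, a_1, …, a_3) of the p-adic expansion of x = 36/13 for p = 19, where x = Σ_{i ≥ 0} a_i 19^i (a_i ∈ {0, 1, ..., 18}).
(a_0, …, a_3) = (13, 17, 2, 13)

v_19(36/13) = 0 (numerator and denominator both coprime to 19), so x ∈ ℤ_19^×. Compute digits iteratively via a_i = x_i mod 19, x_{i+1} = (x_i − a_i)/19, with x_0 = x:
  x_0 = 36/13;  a_0 = 13;  x_1 = (x_0 − 13)/19 = -7/13
  x_1 = -7/13;  a_1 = 17;  x_2 = (x_1 − 17)/19 = -12/13
  x_2 = -12/13;  a_2 = 2;  x_3 = (x_2 − 2)/19 = -2/13
  x_3 = -2/13;  a_3 = 13;  x_4 = (x_3 − 13)/19 = -9/13
Digits: (13, 17, 2, 13).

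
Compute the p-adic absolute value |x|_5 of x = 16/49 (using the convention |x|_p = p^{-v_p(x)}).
|16/49|_5 = 1

Step 1 — compute v_5(x) by factoring powers of 5 out of the numerator and denominator: v_5(16/49) = 0. Step 2 — apply |x|_p = p^{-v_p(x)} = 5^{0} = 1.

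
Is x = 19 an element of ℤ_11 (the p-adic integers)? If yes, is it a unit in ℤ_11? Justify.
x ∈ ℤ_11^× (unit); v_11(x) = 0

ℤ_11 = {x ∈ ℚ_11 : v_11(x) ≥ 0} and ℤ_11^× = {x ∈ ℤ_11 : v_11(x) = 0}. Here v_11(19) = v_11(num) − v_11(den) = 0; compare against these criteria.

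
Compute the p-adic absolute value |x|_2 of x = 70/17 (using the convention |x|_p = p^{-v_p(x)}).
|70/17|_2 = 1/2

Step 1 — compute v_2(x) by factoring powers of 2 out of the numerator and denominator: v_2(70/17) = 1. Step 2 — apply |x|_p = p^{-v_p(x)} = 2^{-1} = 1/2.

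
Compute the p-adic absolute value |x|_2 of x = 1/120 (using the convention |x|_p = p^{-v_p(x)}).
|1/120|_2 = 8

Step 1 — compute v_2(x) by factoring powers of 2 out of the numerator and denominator: v_2(1/120) = -3. Step 2 — apply |x|_p = p^{-v_p(x)} = 2^{3} = 8.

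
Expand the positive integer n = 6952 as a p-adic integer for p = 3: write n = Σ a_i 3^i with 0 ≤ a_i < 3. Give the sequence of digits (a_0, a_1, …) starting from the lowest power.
(a_0, a_1, …) = (1, 1, 1, 2, 1, 1, 0, 0, 1)

Repeated division by 3 gives the digits low-to-high: 6952 = 1 + 1·3^1 + 1·3^2 + 2·3^3 + 1·3^4 + 1·3^5 + 1·3^8. Digit sequence: (1, 1, 1, 2, 1, 1, 0, 0, 1).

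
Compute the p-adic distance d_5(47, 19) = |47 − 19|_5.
d_5(47, 19) = 1

Step 1 — x − y = 47 − 19 = 28. Step 2 — v_5(28) = 0 (factor: 28 = (5^0 · 28); the sign does not affect v_p). Step 3 — |x − y|_5 = 5^{0} = 1.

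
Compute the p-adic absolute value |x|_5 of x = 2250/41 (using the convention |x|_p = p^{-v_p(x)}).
|2250/41|_5 = 1/125

Step 1 — compute v_5(x) by factoring powers of 5 out of the numerator and denominator: v_5(2250/41) = 3. Step 2 — apply |x|_p = p^{-v_p(x)} = 5^{-3} = 1/125.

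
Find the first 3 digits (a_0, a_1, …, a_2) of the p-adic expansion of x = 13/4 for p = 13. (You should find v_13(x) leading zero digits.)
(a_0, …, a_2) = (0, 10, 9)

v_13(13/4) = 1, so a_0 = ... = a_0 = 0. Factor out: x = 13^1 · u with u = 1/4 a unit in ℤ_13. Expand u iteratively via a_{v+i} = u_i mod 13, u_{i+1} = (u_i − a_{v+i})/13:
  u_0 = 1/4;  a_1 = 10;  u_1 = (u_0 − 10)/13 = -3/4
  u_1 = -3/4;  a_2 = 9;  u_2 = (u_1 − 9)/13 = -3/4
Digits: (0, 10, 9).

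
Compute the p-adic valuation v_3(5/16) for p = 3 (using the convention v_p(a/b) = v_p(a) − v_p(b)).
v_3(5/16) = 0

Factor powers of 3 from the numerator and denominator of the reduced fraction: 5 = 3^0 · 5 and 16 = 3^0 · 16. Apply v_p(a/b) = v_p(a) − v_p(b): v_3(5/16) = 0 − 0 = 0.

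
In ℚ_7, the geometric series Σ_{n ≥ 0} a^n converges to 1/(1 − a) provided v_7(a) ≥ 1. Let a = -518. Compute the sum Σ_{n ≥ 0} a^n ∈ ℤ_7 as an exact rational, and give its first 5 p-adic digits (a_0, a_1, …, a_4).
Σ a^n = 1/(1 − a) = 1/519;  first 5 digits = (1, 3, 5, 2, 4)

v_7(a) = 1 ≥ 1, so the series converges in ℤ_7 to 1/(1 − a) = 1/(1 − (-518)) = 1/519. Expand this rational in ℤ_7: compute digits iteratively via d_i = x_i mod 7, x_{i+1} = (x_i − d_i)/7. The first 5 digits are (1, 3, 5, 2, 4).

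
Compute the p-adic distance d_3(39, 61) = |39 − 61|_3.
d_3(39, 61) = 1

Step 1 — x − y = 39 − 61 = -22. Step 2 — v_3(-22) = 0 (factor: -22 = −(3^0 · 22); the sign does not affect v_p). Step 3 — |x − y|_3 = 3^{0} = 1.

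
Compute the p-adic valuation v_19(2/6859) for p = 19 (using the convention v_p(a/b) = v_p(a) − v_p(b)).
v_19(2/6859) = -3

Factor powers of 19 from the numerator and denominator of the reduced fraction: 2 = 19^0 · 2 and 6859 = 19^3 · 1. Apply v_p(a/b) = v_p(a) − v_p(b): v_19(2/6859) = 0 − 3 = -3.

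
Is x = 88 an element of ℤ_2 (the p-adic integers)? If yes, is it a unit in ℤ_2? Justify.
x ∈ ℤ_2 but not a unit; v_2(x) = 3 > 0

ℤ_2 = {x ∈ ℚ_2 : v_2(x) ≥ 0} and ℤ_2^× = {x ∈ ℤ_2 : v_2(x) = 0}. Here v_2(88) = v_2(num) − v_2(den) = 3; compare against these criteria.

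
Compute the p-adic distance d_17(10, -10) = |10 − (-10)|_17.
d_17(10, -10) = 1

Step 1 — x − y = 10 − (-10) = 20. Step 2 — v_17(20) = 0 (factor: 20 = (17^0 · 20); the sign does not affect v_p). Step 3 — |x − y|_17 = 17^{0} = 1.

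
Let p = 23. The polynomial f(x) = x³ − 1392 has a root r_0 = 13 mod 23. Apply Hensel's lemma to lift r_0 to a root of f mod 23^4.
r_3 = 124581 (mod 279841)

Hensel: r_{i+1} = r_i − f(r_i)/f′(r_i) mod 23^{i+2}, where f′(x) = 3x². Iterate:
  r_0 = 13 (mod 23)
  r_1 = 266 (mod 529)
  r_2 = 2911 (mod 12167)
  r_3 = 124581 (mod 279841)
Final: r = 124581 with f(r) ≡ 0 mod 23^4.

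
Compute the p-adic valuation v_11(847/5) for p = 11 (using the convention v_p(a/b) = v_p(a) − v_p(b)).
v_11(847/5) = 2

Factor powers of 11 from the numerator and denominator of the reduced fraction: 847 = 11^2 · 7 and 5 = 11^0 · 5. Apply v_p(a/b) = v_p(a) − v_p(b): v_11(847/5) = 2 − 0 = 2.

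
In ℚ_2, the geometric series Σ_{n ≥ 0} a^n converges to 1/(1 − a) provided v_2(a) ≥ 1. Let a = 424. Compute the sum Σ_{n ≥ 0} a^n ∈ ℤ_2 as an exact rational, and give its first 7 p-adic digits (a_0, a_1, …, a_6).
Σ a^n = 1/(1 − a) = -1/423;  first 7 digits = (1, 0, 0, 1, 0, 1, 1)

v_2(a) = 3 ≥ 1, so the series converges in ℤ_2 to 1/(1 − a) = 1/(1 − 424) = -1/423. Expand this rational in ℤ_2: compute digits iteratively via d_i = x_i mod 2, x_{i+1} = (x_i − d_i)/2. The first 7 digits are (1, 0, 0, 1, 0, 1, 1).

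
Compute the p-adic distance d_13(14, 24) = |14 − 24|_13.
d_13(14, 24) = 1

Step 1 — x − y = 14 − 24 = -10. Step 2 — v_13(-10) = 0 (factor: -10 = −(13^0 · 10); the sign does not affect v_p). Step 3 — |x − y|_13 = 13^{0} = 1.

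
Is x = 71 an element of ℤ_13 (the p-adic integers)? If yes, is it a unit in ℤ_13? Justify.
x ∈ ℤ_13^× (unit); v_13(x) = 0

ℤ_13 = {x ∈ ℚ_13 : v_13(x) ≥ 0} and ℤ_13^× = {x ∈ ℤ_13 : v_13(x) = 0}. Here v_13(71) = v_13(num) − v_13(den) = 0; compare against these criteria.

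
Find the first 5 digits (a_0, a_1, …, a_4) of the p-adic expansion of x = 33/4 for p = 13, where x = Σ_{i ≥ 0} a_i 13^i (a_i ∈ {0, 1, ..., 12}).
(a_0, …, a_4) = (5, 10, 9, 9, 9)

v_13(33/4) = 0 (numerator and denominator both coprime to 13), so x ∈ ℤ_13^×. Compute digits iteratively via a_i = x_i mod 13, x_{i+1} = (x_i − a_i)/13, with x_0 = x:
  x_0 = 33/4;  a_0 = 5;  x_1 = (x_0 − 5)/13 = 1/4
  x_1 = 1/4;  a_1 = 10;  x_2 = (x_1 − 10)/13 = -3/4
  x_2 = -3/4;  a_2 = 9;  x_3 = (x_2 − 9)/13 = -3/4
  x_3 = -3/4;  a_3 = 9;  x_4 = (x_3 − 9)/13 = -3/4
  x_4 = -3/4;  a_4 = 9;  x_5 = (x_4 − 9)/13 = -3/4
Digits: (5, 10, 9, 9, 9).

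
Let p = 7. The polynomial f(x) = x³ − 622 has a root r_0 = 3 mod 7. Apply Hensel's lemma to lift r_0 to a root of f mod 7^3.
r_2 = 339 (mod 343)

Hensel: r_{i+1} = r_i − f(r_i)/f′(r_i) mod 7^{i+2}, where f′(x) = 3x². Iterate:
  r_0 = 3 (mod 7)
  r_1 = 45 (mod 49)
  r_2 = 339 (mod 343)
Final: r = 339 with f(r) ≡ 0 mod 7^3.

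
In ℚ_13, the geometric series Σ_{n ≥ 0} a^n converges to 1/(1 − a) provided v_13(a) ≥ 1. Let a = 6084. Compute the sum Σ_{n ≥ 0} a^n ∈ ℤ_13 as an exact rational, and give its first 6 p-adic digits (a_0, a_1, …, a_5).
Σ a^n = 1/(1 − a) = -1/6083;  first 6 digits = (1, 0, 10, 2, 9, 8)

v_13(a) = 2 ≥ 1, so the series converges in ℤ_13 to 1/(1 − a) = 1/(1 − 6084) = -1/6083. Expand this rational in ℤ_13: compute digits iteratively via d_i = x_i mod 13, x_{i+1} = (x_i − d_i)/13. The first 6 digits are (1, 0, 10, 2, 9, 8).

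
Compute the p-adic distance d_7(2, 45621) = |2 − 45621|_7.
d_7(2, 45621) = 1/2401

Step 1 — x − y = 2 − 45621 = -45619. Step 2 — v_7(-45619) = 4 (factor: -45619 = −(7^4 · 19); the sign does not affect v_p). Step 3 — |x − y|_7 = 7^{-4} = 1/2401.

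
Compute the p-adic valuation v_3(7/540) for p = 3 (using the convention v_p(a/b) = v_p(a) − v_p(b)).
v_3(7/540) = -3

Factor powers of 3 from the numerator and denominator of the reduced fraction: 7 = 3^0 · 7 and 540 = 3^3 · 20. Apply v_p(a/b) = v_p(a) − v_p(b): v_3(7/540) = 0 − 3 = -3.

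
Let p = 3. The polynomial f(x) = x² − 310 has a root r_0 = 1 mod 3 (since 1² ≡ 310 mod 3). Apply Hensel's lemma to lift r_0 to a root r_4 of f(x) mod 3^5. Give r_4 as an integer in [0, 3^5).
r_4 = 124 (mod 243)

Hensel's recurrence: r_{i+1} = r_i − f(r_i)·(f′(r_i))^{-1} mod 3^{i+2}, with f′(x) = 2x. Iterate:
  r_0 = 1 (mod 3)
  r_1 = 7 (mod 9)
  r_2 = 16 (mod 27)
  r_3 = 43 (mod 81)
  r_4 = 124 (mod 243)
Final: r_4 = 124, and one checks f(r_4) ≡ 0 mod 3^5.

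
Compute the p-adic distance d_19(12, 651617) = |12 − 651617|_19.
d_19(12, 651617) = 1/130321

Step 1 — x − y = 12 − 651617 = -651605. Step 2 — v_19(-651605) = 4 (factor: -651605 = −(19^4 · 5); the sign does not affect v_p). Step 3 — |x − y|_19 = 19^{-4} = 1/130321.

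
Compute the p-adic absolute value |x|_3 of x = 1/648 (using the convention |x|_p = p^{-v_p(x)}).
|1/648|_3 = 81

Step 1 — compute v_3(x) by factoring powers of 3 out of the numerator and denominator: v_3(1/648) = -4. Step 2 — apply |x|_p = p^{-v_p(x)} = 3^{4} = 81.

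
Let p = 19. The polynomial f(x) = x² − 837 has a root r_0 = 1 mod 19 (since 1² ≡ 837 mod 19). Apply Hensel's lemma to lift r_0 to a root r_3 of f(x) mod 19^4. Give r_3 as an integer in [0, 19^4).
r_3 = 70814 (mod 130321)

Hensel's recurrence: r_{i+1} = r_i − f(r_i)·(f′(r_i))^{-1} mod 19^{i+2}, with f′(x) = 2x. Iterate:
  r_0 = 1 (mod 19)
  r_1 = 58 (mod 361)
  r_2 = 2224 (mod 6859)
  r_3 = 70814 (mod 130321)
Final: r_3 = 70814, and one checks f(r_3) ≡ 0 mod 19^4.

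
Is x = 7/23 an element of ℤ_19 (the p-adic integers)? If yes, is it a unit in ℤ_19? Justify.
x ∈ ℤ_19^× (unit); v_19(x) = 0

ℤ_19 = {x ∈ ℚ_19 : v_19(x) ≥ 0} and ℤ_19^× = {x ∈ ℤ_19 : v_19(x) = 0}. Here v_19(7/23) = v_19(num) − v_19(den) = 0; compare against these criteria.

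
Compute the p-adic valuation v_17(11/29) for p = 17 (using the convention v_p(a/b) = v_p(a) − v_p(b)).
v_17(11/29) = 0

Factor powers of 17 from the numerator and denominator of the reduced fraction: 11 = 17^0 · 11 and 29 = 17^0 · 29. Apply v_p(a/b) = v_p(a) − v_p(b): v_17(11/29) = 0 − 0 = 0.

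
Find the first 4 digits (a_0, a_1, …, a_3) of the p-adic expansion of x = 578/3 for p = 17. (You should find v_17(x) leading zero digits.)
(a_0, …, a_3) = (0, 0, 12, 5)

v_17(578/3) = 2, so a_0 = ... = a_1 = 0. Factor out: x = 17^2 · u with u = 2/3 a unit in ℤ_17. Expand u iteratively via a_{v+i} = u_i mod 17, u_{i+1} = (u_i − a_{v+i})/17:
  u_0 = 2/3;  a_2 = 12;  u_1 = (u_0 − 12)/17 = -2/3
  u_1 = -2/3;  a_3 = 5;  u_2 = (u_1 − 5)/17 = -1/3
Digits: (0, 0, 12, 5).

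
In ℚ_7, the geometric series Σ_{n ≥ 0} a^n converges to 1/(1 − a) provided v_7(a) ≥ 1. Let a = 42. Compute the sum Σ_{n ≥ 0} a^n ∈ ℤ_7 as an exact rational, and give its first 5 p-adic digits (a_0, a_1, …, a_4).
Σ a^n = 1/(1 − a) = -1/41;  first 5 digits = (1, 6, 1, 4, 4)

v_7(a) = 1 ≥ 1, so the series converges in ℤ_7 to 1/(1 − a) = 1/(1 − 42) = -1/41. Expand this rational in ℤ_7: compute digits iteratively via d_i = x_i mod 7, x_{i+1} = (x_i − d_i)/7. The first 5 digits are (1, 6, 1, 4, 4).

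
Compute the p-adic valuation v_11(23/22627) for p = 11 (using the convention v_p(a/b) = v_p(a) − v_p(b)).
v_11(23/22627) = -3

Factor powers of 11 from the numerator and denominator of the reduced fraction: 23 = 11^0 · 23 and 22627 = 11^3 · 17. Apply v_p(a/b) = v_p(a) − v_p(b): v_11(23/22627) = 0 − 3 = -3.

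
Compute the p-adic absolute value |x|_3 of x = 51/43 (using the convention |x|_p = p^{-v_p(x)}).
|51/43|_3 = 1/3

Step 1 — compute v_3(x) by factoring powers of 3 out of the numerator and denominator: v_3(51/43) = 1. Step 2 — apply |x|_p = p^{-v_p(x)} = 3^{-1} = 1/3.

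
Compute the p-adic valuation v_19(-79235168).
v_19(-79235168) = 5

v_19(n) is the largest exponent k such that 19^k divides n. Factor out: -79235168 = -19^5 · 32. (Sign doesn't affect v_p.) So v_19(-79235168) = 5.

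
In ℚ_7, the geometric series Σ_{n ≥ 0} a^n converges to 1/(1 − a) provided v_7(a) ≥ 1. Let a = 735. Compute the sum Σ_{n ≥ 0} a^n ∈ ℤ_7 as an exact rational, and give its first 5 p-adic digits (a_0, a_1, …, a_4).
Σ a^n = 1/(1 − a) = -1/734;  first 5 digits = (1, 0, 1, 2, 1)

v_7(a) = 2 ≥ 1, so the series converges in ℤ_7 to 1/(1 − a) = 1/(1 − 735) = -1/734. Expand this rational in ℤ_7: compute digits iteratively via d_i = x_i mod 7, x_{i+1} = (x_i − d_i)/7. The first 5 digits are (1, 0, 1, 2, 1).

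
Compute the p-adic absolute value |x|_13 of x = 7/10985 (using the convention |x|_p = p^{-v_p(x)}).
|7/10985|_13 = 2197

Step 1 — compute v_13(x) by factoring powers of 13 out of the numerator and denominator: v_13(7/10985) = -3. Step 2 — apply |x|_p = p^{-v_p(x)} = 13^{3} = 2197.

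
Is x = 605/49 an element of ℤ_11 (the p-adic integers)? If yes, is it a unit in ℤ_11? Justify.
x ∈ ℤ_11 but not a unit; v_11(x) = 2 > 0

ℤ_11 = {x ∈ ℚ_11 : v_11(x) ≥ 0} and ℤ_11^× = {x ∈ ℤ_11 : v_11(x) = 0}. Here v_11(605/49) = v_11(num) − v_11(den) = 2; compare against these criteria.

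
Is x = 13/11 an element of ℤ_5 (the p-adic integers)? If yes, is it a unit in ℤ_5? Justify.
x ∈ ℤ_5^× (unit); v_5(x) = 0

ℤ_5 = {x ∈ ℚ_5 : v_5(x) ≥ 0} and ℤ_5^× = {x ∈ ℤ_5 : v_5(x) = 0}. Here v_5(13/11) = v_5(num) − v_5(den) = 0; compare against these criteria.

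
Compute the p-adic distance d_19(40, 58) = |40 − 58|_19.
d_19(40, 58) = 1

Step 1 — x − y = 40 − 58 = -18. Step 2 — v_19(-18) = 0 (factor: -18 = −(19^0 · 18); the sign does not affect v_p). Step 3 — |x − y|_19 = 19^{0} = 1.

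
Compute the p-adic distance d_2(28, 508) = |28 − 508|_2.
d_2(28, 508) = 1/32

Step 1 — x − y = 28 − 508 = -480. Step 2 — v_2(-480) = 5 (factor: -480 = −(2^5 · 15); the sign does not affect v_p). Step 3 — |x − y|_2 = 2^{-5} = 1/32.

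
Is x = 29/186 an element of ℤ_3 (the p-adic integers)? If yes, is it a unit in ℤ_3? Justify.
x ∉ ℤ_3 (v_3(x) = -1 < 0)

ℤ_3 = {x ∈ ℚ_3 : v_3(x) ≥ 0} and ℤ_3^× = {x ∈ ℤ_3 : v_3(x) = 0}. Here v_3(29/186) = v_3(num) − v_3(den) = -1; compare against these criteria.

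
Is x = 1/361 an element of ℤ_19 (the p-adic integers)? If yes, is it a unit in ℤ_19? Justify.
x ∉ ℤ_19 (v_19(x) = -2 < 0)

ℤ_19 = {x ∈ ℚ_19 : v_19(x) ≥ 0} and ℤ_19^× = {x ∈ ℤ_19 : v_19(x) = 0}. Here v_19(1/361) = v_19(num) − v_19(den) = -2; compare against these criteria.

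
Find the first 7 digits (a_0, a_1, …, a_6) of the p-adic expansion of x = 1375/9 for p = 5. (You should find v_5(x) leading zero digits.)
(a_0, …, a_6) = (0, 0, 0, 4, 0, 1, 2)

v_5(1375/9) = 3, so a_0 = ... = a_2 = 0. Factor out: x = 5^3 · u with u = 11/9 a unit in ℤ_5. Expand u iteratively via a_{v+i} = u_i mod 5, u_{i+1} = (u_i − a_{v+i})/5:
  u_0 = 11/9;  a_3 = 4;  u_1 = (u_0 − 4)/5 = -5/9
  u_1 = -5/9;  a_4 = 0;  u_2 = (u_1 − 0)/5 = -1/9
  u_2 = -1/9;  a_5 = 1;  u_3 = (u_2 − 1)/5 = -2/9
  u_3 = -2/9;  a_6 = 2;  u_4 = (u_3 − 2)/5 = -4/9
Digits: (0, 0, 0, 4, 0, 1, 2).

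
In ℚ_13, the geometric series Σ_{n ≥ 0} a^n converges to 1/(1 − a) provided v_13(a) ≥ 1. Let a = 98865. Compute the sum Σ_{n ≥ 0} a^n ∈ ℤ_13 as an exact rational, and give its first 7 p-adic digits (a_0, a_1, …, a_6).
Σ a^n = 1/(1 − a) = -1/98864;  first 7 digits = (1, 0, 0, 6, 3, 0, 10)

v_13(a) = 3 ≥ 1, so the series converges in ℤ_13 to 1/(1 − a) = 1/(1 − 98865) = -1/98864. Expand this rational in ℤ_13: compute digits iteratively via d_i = x_i mod 13, x_{i+1} = (x_i − d_i)/13. The first 7 digits are (1, 0, 0, 6, 3, 0, 10).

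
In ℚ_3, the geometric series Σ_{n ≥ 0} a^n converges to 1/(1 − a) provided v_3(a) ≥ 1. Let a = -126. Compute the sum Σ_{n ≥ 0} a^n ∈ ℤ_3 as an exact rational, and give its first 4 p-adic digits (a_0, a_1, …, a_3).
Σ a^n = 1/(1 − a) = 1/127;  first 4 digits = (1, 0, 1, 1)

v_3(a) = 2 ≥ 1, so the series converges in ℤ_3 to 1/(1 − a) = 1/(1 − (-126)) = 1/127. Expand this rational in ℤ_3: compute digits iteratively via d_i = x_i mod 3, x_{i+1} = (x_i − d_i)/3. The first 4 digits are (1, 0, 1, 1).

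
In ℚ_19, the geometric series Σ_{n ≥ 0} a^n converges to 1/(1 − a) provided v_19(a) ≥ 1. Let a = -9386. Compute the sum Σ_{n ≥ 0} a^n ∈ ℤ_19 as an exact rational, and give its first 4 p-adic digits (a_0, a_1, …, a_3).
Σ a^n = 1/(1 − a) = 1/9387;  first 4 digits = (1, 0, 12, 17)

v_19(a) = 2 ≥ 1, so the series converges in ℤ_19 to 1/(1 − a) = 1/(1 − (-9386)) = 1/9387. Expand this rational in ℤ_19: compute digits iteratively via d_i = x_i mod 19, x_{i+1} = (x_i − d_i)/19. The first 4 digits are (1, 0, 12, 17).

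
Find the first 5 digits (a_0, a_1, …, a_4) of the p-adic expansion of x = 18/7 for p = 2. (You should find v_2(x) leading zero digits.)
(a_0, …, a_4) = (0, 1, 1, 1, 1)

v_2(18/7) = 1, so a_0 = ... = a_0 = 0. Factor out: x = 2^1 · u with u = 9/7 a unit in ℤ_2. Expand u iteratively via a_{v+i} = u_i mod 2, u_{i+1} = (u_i − a_{v+i})/2:
  u_0 = 9/7;  a_1 = 1;  u_1 = (u_0 − 1)/2 = 1/7
  u_1 = 1/7;  a_2 = 1;  u_2 = (u_1 − 1)/2 = -3/7
  u_2 = -3/7;  a_3 = 1;  u_3 = (u_2 − 1)/2 = -5/7
  u_3 = -5/7;  a_4 = 1;  u_4 = (u_3 − 1)/2 = -6/7
Digits: (0, 1, 1, 1, 1).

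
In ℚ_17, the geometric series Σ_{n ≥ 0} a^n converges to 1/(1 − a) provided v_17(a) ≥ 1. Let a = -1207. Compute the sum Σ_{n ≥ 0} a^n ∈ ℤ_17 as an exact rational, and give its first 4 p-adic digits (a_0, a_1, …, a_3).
Σ a^n = 1/(1 − a) = 1/1208;  first 4 digits = (1, 14, 4, 14)

v_17(a) = 1 ≥ 1, so the series converges in ℤ_17 to 1/(1 − a) = 1/(1 − (-1207)) = 1/1208. Expand this rational in ℤ_17: compute digits iteratively via d_i = x_i mod 17, x_{i+1} = (x_i − d_i)/17. The first 4 digits are (1, 14, 4, 14).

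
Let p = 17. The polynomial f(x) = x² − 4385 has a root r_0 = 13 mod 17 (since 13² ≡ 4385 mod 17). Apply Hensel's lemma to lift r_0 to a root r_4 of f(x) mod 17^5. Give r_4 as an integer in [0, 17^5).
r_4 = 1273109 (mod 1419857)

Hensel's recurrence: r_{i+1} = r_i − f(r_i)·(f′(r_i))^{-1} mod 17^{i+2}, with f′(x) = 2x. Iterate:
  r_0 = 13 (mod 17)
  r_1 = 64 (mod 289)
  r_2 = 642 (mod 4913)
  r_3 = 20294 (mod 83521)
  r_4 = 1273109 (mod 1419857)
Final: r_4 = 1273109, and one checks f(r_4) ≡ 0 mod 17^5.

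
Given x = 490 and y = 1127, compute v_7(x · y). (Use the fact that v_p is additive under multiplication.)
v_7(552230) = 4

v_p(x) = 2 (factor: 490 = 7^2 · 10); v_p(y) = 2 (factor: 1127 = 7^2 · 23). Additivity: v_p(xy) = v_p(x) + v_p(y) = 2 + 2 = 4. (Direct check: xy = 552230 = 7^4 · (230).)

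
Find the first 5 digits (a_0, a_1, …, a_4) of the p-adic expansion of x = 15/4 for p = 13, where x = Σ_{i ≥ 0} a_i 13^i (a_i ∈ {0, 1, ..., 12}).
(a_0, …, a_4) = (7, 3, 3, 3, 3)

v_13(15/4) = 0 (numerator and denominator both coprime to 13), so x ∈ ℤ_13^×. Compute digits iteratively via a_i = x_i mod 13, x_{i+1} = (x_i − a_i)/13, with x_0 = x:
  x_0 = 15/4;  a_0 = 7;  x_1 = (x_0 − 7)/13 = -1/4
  x_1 = -1/4;  a_1 = 3;  x_2 = (x_1 − 3)/13 = -1/4
  x_2 = -1/4;  a_2 = 3;  x_3 = (x_2 − 3)/13 = -1/4
  x_3 = -1/4;  a_3 = 3;  x_4 = (x_3 − 3)/13 = -1/4
  x_4 = -1/4;  a_4 = 3;  x_5 = (x_4 − 3)/13 = -1/4
Digits: (7, 3, 3, 3, 3).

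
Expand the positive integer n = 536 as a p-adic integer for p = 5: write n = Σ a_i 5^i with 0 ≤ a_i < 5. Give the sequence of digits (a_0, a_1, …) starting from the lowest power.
(a_0, a_1, …) = (1, 2, 1, 4)

Repeated division by 5 gives the digits low-to-high: 536 = 1 + 2·5^1 + 1·5^2 + 4·5^3. Digit sequence: (1, 2, 1, 4).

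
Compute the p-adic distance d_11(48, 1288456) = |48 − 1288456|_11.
d_11(48, 1288456) = 1/161051

Step 1 — x − y = 48 − 1288456 = -1288408. Step 2 — v_11(-1288408) = 5 (factor: -1288408 = −(11^5 · 8); the sign does not affect v_p). Step 3 — |x − y|_11 = 11^{-5} = 1/161051.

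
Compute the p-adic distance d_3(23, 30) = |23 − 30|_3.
d_3(23, 30) = 1

Step 1 — x − y = 23 − 30 = -7. Step 2 — v_3(-7) = 0 (factor: -7 = −(3^0 · 7); the sign does not affect v_p). Step 3 — |x − y|_3 = 3^{0} = 1.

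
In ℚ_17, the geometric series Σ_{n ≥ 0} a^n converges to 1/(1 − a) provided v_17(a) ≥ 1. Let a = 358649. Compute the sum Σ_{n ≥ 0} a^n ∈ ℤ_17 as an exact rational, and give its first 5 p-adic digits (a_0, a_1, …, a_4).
Σ a^n = 1/(1 − a) = -1/358648;  first 5 digits = (1, 0, 0, 5, 4)

v_17(a) = 3 ≥ 1, so the series converges in ℤ_17 to 1/(1 − a) = 1/(1 − 358649) = -1/358648. Expand this rational in ℤ_17: compute digits iteratively via d_i = x_i mod 17, x_{i+1} = (x_i − d_i)/17. The first 5 digits are (1, 0, 0, 5, 4).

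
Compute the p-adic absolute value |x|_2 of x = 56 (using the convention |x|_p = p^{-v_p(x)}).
|56|_2 = 1/8

Step 1 — compute v_2(x) by factoring powers of 2 out of the numerator and denominator: v_2(56) = 3. Step 2 — apply |x|_p = p^{-v_p(x)} = 2^{-3} = 1/8.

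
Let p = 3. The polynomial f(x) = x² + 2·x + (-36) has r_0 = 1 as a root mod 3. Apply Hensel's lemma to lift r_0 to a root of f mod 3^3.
r_2 = 7 (mod 27)

Hensel: r_{i+1} = r_i − f(r_i)·(f′(r_i))^{-1} mod 3^{i+2}, f′(x) = 2x + 2. Iterate:
  r_0 = 1 (mod 3)
  r_1 = 7 (mod 9)
  r_2 = 7 (mod 27)
Final: r = 7 satisfies f(r) ≡ 0 mod 3^3.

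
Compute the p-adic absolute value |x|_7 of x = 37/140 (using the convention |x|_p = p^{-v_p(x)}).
|37/140|_7 = 7

Step 1 — compute v_7(x) by factoring powers of 7 out of the numerator and denominator: v_7(37/140) = -1. Step 2 — apply |x|_p = p^{-v_p(x)} = 7^{1} = 7.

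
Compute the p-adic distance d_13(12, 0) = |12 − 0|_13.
d_13(12, 0) = 1

Step 1 — x − y = 12 − 0 = 12. Step 2 — v_13(12) = 0 (factor: 12 = (13^0 · 12); the sign does not affect v_p). Step 3 — |x − y|_13 = 13^{0} = 1.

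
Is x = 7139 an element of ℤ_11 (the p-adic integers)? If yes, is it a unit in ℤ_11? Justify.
x ∈ ℤ_11 but not a unit; v_11(x) = 2 > 0

ℤ_11 = {x ∈ ℚ_11 : v_11(x) ≥ 0} and ℤ_11^× = {x ∈ ℤ_11 : v_11(x) = 0}. Here v_11(7139) = v_11(num) − v_11(den) = 2; compare against these criteria.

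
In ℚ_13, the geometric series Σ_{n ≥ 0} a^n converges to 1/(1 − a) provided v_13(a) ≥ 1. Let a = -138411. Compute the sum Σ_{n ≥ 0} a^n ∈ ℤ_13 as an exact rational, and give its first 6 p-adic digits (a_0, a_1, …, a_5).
Σ a^n = 1/(1 − a) = 1/138412;  first 6 digits = (1, 0, 0, 2, 8, 12)

v_13(a) = 3 ≥ 1, so the series converges in ℤ_13 to 1/(1 − a) = 1/(1 − (-138411)) = 1/138412. Expand this rational in ℤ_13: compute digits iteratively via d_i = x_i mod 13, x_{i+1} = (x_i − d_i)/13. The first 6 digits are (1, 0, 0, 2, 8, 12).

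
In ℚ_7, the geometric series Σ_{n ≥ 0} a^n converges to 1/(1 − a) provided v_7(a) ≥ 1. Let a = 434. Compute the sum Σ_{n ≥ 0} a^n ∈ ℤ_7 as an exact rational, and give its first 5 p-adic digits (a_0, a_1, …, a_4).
Σ a^n = 1/(1 − a) = -1/433;  first 5 digits = (1, 6, 2, 3, 1)

v_7(a) = 1 ≥ 1, so the series converges in ℤ_7 to 1/(1 − a) = 1/(1 − 434) = -1/433. Expand this rational in ℤ_7: compute digits iteratively via d_i = x_i mod 7, x_{i+1} = (x_i − d_i)/7. The first 5 digits are (1, 6, 2, 3, 1).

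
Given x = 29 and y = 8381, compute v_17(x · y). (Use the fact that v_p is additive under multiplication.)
v_17(243049) = 2

v_p(x) = 0 (factor: 29 = 17^0 · 29); v_p(y) = 2 (factor: 8381 = 17^2 · 29). Additivity: v_p(xy) = v_p(x) + v_p(y) = 0 + 2 = 2. (Direct check: xy = 243049 = 17^2 · (841).)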